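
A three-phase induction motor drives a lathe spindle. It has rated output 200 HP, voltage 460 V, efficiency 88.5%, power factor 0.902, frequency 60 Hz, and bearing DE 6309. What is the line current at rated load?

P_out = 200 × 746 = 149200 W
P_in = P_out / η = 149200 / 0.885 = 168588 W
I_L = P_in / (√3·V_L·cosφ) = 168588 / (1.732 × 460 × 0.902) = 235 A

235 A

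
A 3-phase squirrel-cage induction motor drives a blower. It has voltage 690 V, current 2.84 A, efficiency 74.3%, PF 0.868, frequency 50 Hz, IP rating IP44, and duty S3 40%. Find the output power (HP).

2.93 HP

P_in = √3·V·I·cosφ = 1.732 × 690 × 2.84 × 0.868 = 2946 W
P_out = η·P_in = 0.743 × 2946 = 2189 W
= 2189/746 = 2.93 HP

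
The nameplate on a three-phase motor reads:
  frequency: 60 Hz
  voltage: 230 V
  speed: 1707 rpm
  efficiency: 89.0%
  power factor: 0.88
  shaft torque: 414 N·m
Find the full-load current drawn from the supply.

ω = 2π×1707/60 = 178.8 rad/s; P_out = τω = 414 × 178.8 = 74023 W
P_in = P_out / η = 74023 / 0.890 = 83172 W
I_L = P_in / (√3·V_L·cosφ) = 83172 / (1.732 × 230 × 0.88) = 237 A

237 A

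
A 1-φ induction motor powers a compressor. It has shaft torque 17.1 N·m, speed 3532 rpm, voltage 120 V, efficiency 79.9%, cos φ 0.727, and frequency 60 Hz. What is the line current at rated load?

90.7 A

ω = 2π×3532/60 = 369.9 rad/s; P_out = τω = 17.1 × 369.9 = 6325 W
P_in = P_out / η = 6325 / 0.799 = 7916 W
I = P_in / (V·cosφ) = 7916 / (120 × 0.727) = 90.7 A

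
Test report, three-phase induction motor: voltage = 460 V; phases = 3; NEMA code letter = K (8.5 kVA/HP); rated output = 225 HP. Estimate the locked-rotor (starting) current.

2400 A

S_LR = 8.5 × 225 = 1912.5 kVA
I_LR = S_LR/(√3·V_L) = 1912500/(1.732×460) = 2400 A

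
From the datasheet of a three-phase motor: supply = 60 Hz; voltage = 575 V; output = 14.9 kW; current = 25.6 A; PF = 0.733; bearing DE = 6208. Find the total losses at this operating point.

3790 W

P_in = √3·V·I·cosφ = 1.732×575×25.6×0.733 = 18688 W
P_out = 14900 W
Losses = P_in − P_out = 18688 − 14900 = 3788 W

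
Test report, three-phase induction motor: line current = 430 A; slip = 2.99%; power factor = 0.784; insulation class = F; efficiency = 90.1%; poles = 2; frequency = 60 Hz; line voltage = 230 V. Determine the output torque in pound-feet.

P_in = √3·V·I·cosφ = 1.732 × 230 × 430 × 0.784 = 134295 W
P_out = η·P_in = 0.901 × 134295 = 121000 W
n_s = 120×60/2 = 3600 rpm; n = 3600×(1−0.0299) = 3492 rpm
ω = 2π×3492/60 = 365.7 rad/s
τ = P_out/ω = 121000/365.7 = 330.9 N·m
In lb·ft: 330.9/1.356 = 244 lb·ft

244 lb·ft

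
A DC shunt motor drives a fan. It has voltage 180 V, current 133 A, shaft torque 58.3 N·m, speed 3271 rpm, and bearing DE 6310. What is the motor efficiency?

ω = 2π × 3271/60 = 342.5 rad/s; P_out = τω = 58.3 × 342.5 = 19968 W
P_in = V·I = 180 × 133 = 23940 W
η = P_out / P_in = 19968 / 23940 = 0.834 = 83.4%

83.4 %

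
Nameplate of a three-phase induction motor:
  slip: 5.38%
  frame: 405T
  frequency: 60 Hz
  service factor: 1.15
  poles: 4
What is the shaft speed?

n_s = 120f/p = 120×60/4 = 1800 rpm
n = n_s(1 − s) = 1800 × (1 − 0.0538) = 1703 rpm

1703 rpm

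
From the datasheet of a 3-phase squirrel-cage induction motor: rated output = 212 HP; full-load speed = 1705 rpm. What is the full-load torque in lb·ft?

653 lb·ft

P_out = 212 × 746 = 158152 W
ω = 2π × 1705/60 = 178.5 rad/s
τ = P_out/ω = 158152/178.5 = 886 N·m
In lb·ft: 886/1.356 = 653 lb·ft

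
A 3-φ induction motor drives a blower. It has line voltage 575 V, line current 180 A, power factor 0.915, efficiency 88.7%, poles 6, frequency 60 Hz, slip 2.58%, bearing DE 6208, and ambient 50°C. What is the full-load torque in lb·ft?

877 lb·ft

P_in = √3·V·I·cosφ = 1.732 × 575 × 180 × 0.915 = 164025 W
P_out = η·P_in = 0.887 × 164025 = 145490 W
n_s = 120×60/6 = 1200 rpm; n = 1200×(1−0.0258) = 1169 rpm
ω = 2π×1169/60 = 122.4 rad/s
τ = P_out/ω = 145490/122.4 = 1189 N·m
In lb·ft: 1189/1.356 = 877 lb·ft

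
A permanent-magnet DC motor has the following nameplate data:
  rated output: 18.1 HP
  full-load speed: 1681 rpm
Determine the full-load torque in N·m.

76.7 N·m

P_out = 18.1 × 746 = 13503 W
ω = 2π × 1681/60 = 176 rad/s
τ = P_out/ω = 13503/176 = 76.7 N·m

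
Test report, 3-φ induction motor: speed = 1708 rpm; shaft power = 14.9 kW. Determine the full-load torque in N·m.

ω = 2π × 1708/60 = 178.9 rad/s
τ = P/ω = 14900/178.9 = 83.3 N·m

83.3 N·m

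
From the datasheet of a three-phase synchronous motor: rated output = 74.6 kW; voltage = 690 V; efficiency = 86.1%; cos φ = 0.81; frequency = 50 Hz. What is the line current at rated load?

P_out = 74.6 kW = 74600 W
P_in = P_out / η = 74600 / 0.861 = 86643 W
I_L = P_in / (√3·V_L·cosφ) = 86643 / (1.732 × 690 × 0.81) = 89.5 A

89.5 A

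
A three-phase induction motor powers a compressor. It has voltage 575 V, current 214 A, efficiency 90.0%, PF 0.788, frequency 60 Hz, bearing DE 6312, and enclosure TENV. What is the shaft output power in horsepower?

203 HP

P_in = √3·V·I·cosφ = 1.732 × 575 × 214 × 0.788 = 167941 W
P_out = η·P_in = 0.9 × 167941 = 151147 W
= 151147/746 = 203 HP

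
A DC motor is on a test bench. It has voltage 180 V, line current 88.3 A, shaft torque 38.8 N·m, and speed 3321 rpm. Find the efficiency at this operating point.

ω = 2π × 3321/60 = 347.8 rad/s; P_out = τω = 38.8 × 347.8 = 13495 W
P_in = V·I = 180 × 88.3 = 15894 W
η = P_out / P_in = 13495 / 15894 = 0.849 = 84.9%

84.9 %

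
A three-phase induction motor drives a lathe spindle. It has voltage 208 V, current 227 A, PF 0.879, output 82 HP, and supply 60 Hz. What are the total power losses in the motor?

P_in = √3·V·I·cosφ = 1.732×208×227×0.879 = 71883 W
P_out = 82×746 = 61172 W
Losses = P_in − P_out = 71883 − 61172 = 10711 W

10700 W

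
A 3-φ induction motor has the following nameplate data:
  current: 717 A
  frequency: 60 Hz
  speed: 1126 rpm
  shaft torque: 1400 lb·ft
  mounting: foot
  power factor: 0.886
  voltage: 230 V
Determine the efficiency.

τ = 1400 lb·ft × 1.356 = 1898 N·m
ω = 2π × 1126/60 = 117.9 rad/s; P_out = τω = 1898 × 117.9 = 223774 W
P_in = √3·V_L·I_L·cosφ = 1.732 × 230 × 717 × 0.886 = 253063 W
η = P_out / P_in = 223774 / 253063 = 0.884 = 88.4%

88.4 %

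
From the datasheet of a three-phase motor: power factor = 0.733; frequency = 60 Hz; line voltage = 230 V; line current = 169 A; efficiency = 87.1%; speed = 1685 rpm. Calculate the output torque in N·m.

P_in = √3·V·I·cosφ = 1.732 × 230 × 169 × 0.733 = 49348 W
P_out = η·P_in = 0.871 × 49348 = 42982 W
n = 1685 rpm
ω = 2π×1685/60 = 176.5 rad/s
τ = P_out/ω = 42982/176.5 = 244 N·m

244 N·m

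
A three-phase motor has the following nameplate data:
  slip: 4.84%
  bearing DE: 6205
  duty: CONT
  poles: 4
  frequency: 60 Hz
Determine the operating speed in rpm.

1713 rpm

n_s = 120f/p = 120×60/4 = 1800 rpm
n = n_s(1 − s) = 1800 × (1 − 0.0484) = 1713 rpm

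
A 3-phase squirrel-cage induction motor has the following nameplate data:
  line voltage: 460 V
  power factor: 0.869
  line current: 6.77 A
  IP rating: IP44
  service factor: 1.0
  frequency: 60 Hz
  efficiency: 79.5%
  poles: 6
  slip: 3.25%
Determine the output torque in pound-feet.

P_in = √3·V·I·cosφ = 1.732 × 460 × 6.77 × 0.869 = 4687 W
P_out = η·P_in = 0.795 × 4687 = 3726 W
n_s = 120×60/6 = 1200 rpm; n = 1200×(1−0.0325) = 1161 rpm
ω = 2π×1161/60 = 121.6 rad/s
τ = P_out/ω = 3726/121.6 = 30.64 N·m
In lb·ft: 30.64/1.356 = 22.6 lb·ft

22.6 lb·ft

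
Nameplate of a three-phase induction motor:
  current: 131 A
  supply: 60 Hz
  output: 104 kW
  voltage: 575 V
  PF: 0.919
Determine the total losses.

15.9 kW

P_in = √3·V·I·cosφ = 1.732×575×131×0.919 = 119895 W
P_out = 104000 W
Losses = P_in − P_out = 119895 − 104000 = 15895 W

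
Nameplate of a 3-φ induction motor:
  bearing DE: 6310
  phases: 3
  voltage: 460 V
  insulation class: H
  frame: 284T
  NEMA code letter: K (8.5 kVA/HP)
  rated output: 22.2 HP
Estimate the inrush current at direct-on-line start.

237 A

S_LR = 8.5 × 22.2 = 188.7 kVA
I_LR = S_LR/(√3·V_L) = 188700/(1.732×460) = 237 A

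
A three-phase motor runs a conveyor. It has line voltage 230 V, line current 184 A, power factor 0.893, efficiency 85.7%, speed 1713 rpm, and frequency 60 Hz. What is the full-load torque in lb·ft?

P_in = √3·V·I·cosφ = 1.732 × 230 × 184 × 0.893 = 65455 W
P_out = η·P_in = 0.857 × 65455 = 56095 W
n = 1713 rpm
ω = 2π×1713/60 = 179.4 rad/s
τ = P_out/ω = 56095/179.4 = 312.7 N·m
In lb·ft: 312.7/1.356 = 231 lb·ft

231 lb·ft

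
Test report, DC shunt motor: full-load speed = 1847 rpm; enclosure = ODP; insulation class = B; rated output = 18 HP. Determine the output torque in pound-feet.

51.2 lb·ft

P_out = 18 × 746 = 13428 W
ω = 2π × 1847/60 = 193.4 rad/s
τ = P_out/ω = 13428/193.4 = 69.43 N·m
In lb·ft: 69.43/1.356 = 51.2 lb·ft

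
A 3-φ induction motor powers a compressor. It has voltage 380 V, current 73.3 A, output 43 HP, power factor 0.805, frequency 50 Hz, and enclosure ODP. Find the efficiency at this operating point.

82.6 %

P_out = 43 × 746 = 32078 W
P_in = √3·V_L·I_L·cosφ = 1.732 × 380 × 73.3 × 0.805 = 38836 W
η = P_out / P_in = 32078 / 38836 = 0.826 = 82.6%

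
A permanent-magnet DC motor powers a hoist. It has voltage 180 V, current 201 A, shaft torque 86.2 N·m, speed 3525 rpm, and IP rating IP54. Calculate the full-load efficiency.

ω = 2π × 3525/60 = 369.1 rad/s; P_out = τω = 86.2 × 369.1 = 31816 W
P_in = V·I = 180 × 201 = 36180 W
η = P_out / P_in = 31816 / 36180 = 0.879 = 87.9%

87.9 %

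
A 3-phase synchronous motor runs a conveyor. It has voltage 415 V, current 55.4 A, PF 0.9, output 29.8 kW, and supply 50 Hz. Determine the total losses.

P_in = √3·V·I·cosφ = 1.732×415×55.4×0.9 = 35838 W
P_out = 29800 W
Losses = P_in − P_out = 35838 − 29800 = 6038 W

6040 W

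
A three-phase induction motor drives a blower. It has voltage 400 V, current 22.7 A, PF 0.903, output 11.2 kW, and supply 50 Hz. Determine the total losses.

3 kW

P_in = √3·V·I·cosφ = 1.732×400×22.7×0.903 = 14201 W
P_out = 11200 W
Losses = P_in − P_out = 14201 − 11200 = 3001 W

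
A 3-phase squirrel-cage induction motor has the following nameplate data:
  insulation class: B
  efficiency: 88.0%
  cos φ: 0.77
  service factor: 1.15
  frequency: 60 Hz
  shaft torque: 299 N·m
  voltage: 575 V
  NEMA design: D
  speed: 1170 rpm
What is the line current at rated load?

54.3 A

ω = 2π×1170/60 = 122.5 rad/s; P_out = τω = 299 × 122.5 = 36628 W
P_in = P_out / η = 36628 / 0.880 = 41623 W
I_L = P_in / (√3·V_L·cosφ) = 41623 / (1.732 × 575 × 0.77) = 54.3 A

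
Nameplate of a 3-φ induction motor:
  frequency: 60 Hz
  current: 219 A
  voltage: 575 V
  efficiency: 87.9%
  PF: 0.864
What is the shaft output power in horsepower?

P_in = √3·V·I·cosφ = 1.732 × 575 × 219 × 0.864 = 188440 W
P_out = η·P_in = 0.879 × 188440 = 165639 W
= 165639/746 = 222 HP

222 HP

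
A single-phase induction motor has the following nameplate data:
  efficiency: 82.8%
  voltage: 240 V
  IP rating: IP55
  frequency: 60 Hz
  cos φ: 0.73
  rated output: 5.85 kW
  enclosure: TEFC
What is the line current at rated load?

40.3 A

P_out = 5.85 kW = 5850 W
P_in = P_out / η = 5850 / 0.828 = 7065 W
I = P_in / (V·cosφ) = 7065 / (240 × 0.73) = 40.3 A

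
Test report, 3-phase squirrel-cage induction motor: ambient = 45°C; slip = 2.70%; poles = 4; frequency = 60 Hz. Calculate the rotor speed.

n_s = 120f/p = 120×60/4 = 1800 rpm
n = n_s(1 − s) = 1800 × (1 − 0.027) = 1751 rpm

1751 rpm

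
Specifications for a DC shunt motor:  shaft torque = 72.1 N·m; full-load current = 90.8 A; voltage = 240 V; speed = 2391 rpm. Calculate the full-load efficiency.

ω = 2π × 2391/60 = 250.4 rad/s; P_out = τω = 72.1 × 250.4 = 18054 W
P_in = V·I = 240 × 90.8 = 21792 W
η = P_out / P_in = 18054 / 21792 = 0.828 = 82.8%

82.8 %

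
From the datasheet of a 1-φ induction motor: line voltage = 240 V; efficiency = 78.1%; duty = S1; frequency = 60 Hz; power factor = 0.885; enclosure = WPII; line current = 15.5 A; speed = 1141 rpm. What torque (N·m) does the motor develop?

21.5 N·m

P_in = V·I·cosφ = 240 × 15.5 × 0.885 = 3292 W
P_out = η·P_in = 0.781 × 3292 = 2571 W
n = 1141 rpm
ω = 2π×1141/60 = 119.5 rad/s
τ = P_out/ω = 2571/119.5 = 21.5 N·m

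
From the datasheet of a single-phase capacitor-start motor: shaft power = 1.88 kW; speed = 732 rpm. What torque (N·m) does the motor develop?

ω = 2π × 732/60 = 76.65 rad/s
τ = P/ω = 1880/76.65 = 24.5 N·m

24.5 N·m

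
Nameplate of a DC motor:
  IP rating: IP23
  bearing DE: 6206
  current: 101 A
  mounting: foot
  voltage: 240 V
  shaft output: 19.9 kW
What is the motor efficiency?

P_out = 19.9 kW = 19900 W
P_in = V·I = 240 × 101 = 24240 W
η = P_out / P_in = 19900 / 24240 = 0.821 = 82.1%

82.1 %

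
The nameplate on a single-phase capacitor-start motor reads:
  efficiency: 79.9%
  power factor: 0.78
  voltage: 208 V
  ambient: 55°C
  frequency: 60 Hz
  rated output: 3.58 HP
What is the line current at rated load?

20.6 A

P_out = 3.58 × 746 = 2671 W
P_in = P_out / η = 2671 / 0.799 = 3343 W
I = P_in / (V·cosφ) = 3343 / (208 × 0.78) = 20.6 A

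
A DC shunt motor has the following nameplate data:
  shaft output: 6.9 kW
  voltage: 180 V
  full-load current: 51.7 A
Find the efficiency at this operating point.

74.1 %

P_out = 6.9 kW = 6900 W
P_in = V·I = 180 × 51.7 = 9306 W
η = P_out / P_in = 6900 / 9306 = 0.741 = 74.1%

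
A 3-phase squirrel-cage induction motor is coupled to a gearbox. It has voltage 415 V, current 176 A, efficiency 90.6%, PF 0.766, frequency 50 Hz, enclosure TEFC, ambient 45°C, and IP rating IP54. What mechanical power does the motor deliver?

P_in = √3·V·I·cosφ = 1.732 × 415 × 176 × 0.766 = 96903 W
P_out = η·P_in = 0.906 × 96903 = 87794 W

87.8 kW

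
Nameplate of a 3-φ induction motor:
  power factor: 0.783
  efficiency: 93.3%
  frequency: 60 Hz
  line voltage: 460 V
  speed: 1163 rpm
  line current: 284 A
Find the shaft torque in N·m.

1360 N·m

P_in = √3·V·I·cosφ = 1.732 × 460 × 284 × 0.783 = 177168 W
P_out = η·P_in = 0.933 × 177168 = 165298 W
n = 1163 rpm
ω = 2π×1163/60 = 121.8 rad/s
τ = P_out/ω = 165298/121.8 = 1360 N·m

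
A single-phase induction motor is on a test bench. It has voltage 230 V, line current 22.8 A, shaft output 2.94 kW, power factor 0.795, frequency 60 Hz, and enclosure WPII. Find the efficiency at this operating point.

70.5 %

P_out = 2.94 kW = 2940 W
P_in = V·I·cosφ = 230 × 22.8 × 0.795 = 4169 W
η = P_out / P_in = 2940 / 4169 = 0.705 = 70.5%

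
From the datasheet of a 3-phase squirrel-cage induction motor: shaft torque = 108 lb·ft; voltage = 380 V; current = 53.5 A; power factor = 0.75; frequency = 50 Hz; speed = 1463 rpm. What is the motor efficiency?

84.9 %

τ = 108 lb·ft × 1.356 = 146.4 N·m
ω = 2π × 1463/60 = 153.2 rad/s; P_out = τω = 146.4 × 153.2 = 22428 W
P_in = √3·V_L·I_L·cosφ = 1.732 × 380 × 53.5 × 0.75 = 26409 W
η = P_out / P_in = 22428 / 26409 = 0.849 = 84.9%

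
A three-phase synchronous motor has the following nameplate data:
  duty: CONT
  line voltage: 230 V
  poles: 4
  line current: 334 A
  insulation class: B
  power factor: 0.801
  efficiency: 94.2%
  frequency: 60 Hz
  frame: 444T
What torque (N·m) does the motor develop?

P_in = √3·V·I·cosφ = 1.732 × 230 × 334 × 0.801 = 106575 W
P_out = η·P_in = 0.942 × 106575 = 100394 W
n = n_s = 120×60/4 = 1800 rpm (synchronous)
ω = 2π×1800/60 = 188.5 rad/s
τ = P_out/ω = 100394/188.5 = 533 N·m

533 N·m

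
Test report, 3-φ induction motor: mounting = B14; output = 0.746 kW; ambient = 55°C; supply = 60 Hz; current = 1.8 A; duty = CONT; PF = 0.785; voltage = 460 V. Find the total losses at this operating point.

P_in = √3·V·I·cosφ = 1.732×460×1.8×0.785 = 1126 W
P_out = 746 W
Losses = P_in − P_out = 1126 − 746 = 380 W

380 W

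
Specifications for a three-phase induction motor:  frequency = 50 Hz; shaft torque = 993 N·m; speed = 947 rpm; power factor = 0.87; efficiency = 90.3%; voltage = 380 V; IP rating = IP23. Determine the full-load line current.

ω = 2π×947/60 = 99.17 rad/s; P_out = τω = 993 × 99.17 = 98476 W
P_in = P_out / η = 98476 / 0.903 = 109054 W
I_L = P_in / (√3·V_L·cosφ) = 109054 / (1.732 × 380 × 0.87) = 190 A

190 A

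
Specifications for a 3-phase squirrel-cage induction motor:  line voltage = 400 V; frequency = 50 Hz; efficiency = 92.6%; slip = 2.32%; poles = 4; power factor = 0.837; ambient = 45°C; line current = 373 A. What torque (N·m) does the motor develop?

P_in = √3·V·I·cosφ = 1.732 × 400 × 373 × 0.837 = 216293 W
P_out = η·P_in = 0.926 × 216293 = 200287 W
n_s = 120×50/4 = 1500 rpm; n = 1500×(1−0.0232) = 1465 rpm
ω = 2π×1465/60 = 153.4 rad/s
τ = P_out/ω = 200287/153.4 = 1310 N·m

1310 N·m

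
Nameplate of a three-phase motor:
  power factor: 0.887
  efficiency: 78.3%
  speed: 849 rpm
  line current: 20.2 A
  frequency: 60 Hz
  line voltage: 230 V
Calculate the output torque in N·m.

62.9 N·m

P_in = √3·V·I·cosφ = 1.732 × 230 × 20.2 × 0.887 = 7138 W
P_out = η·P_in = 0.783 × 7138 = 5589 W
n = 849 rpm
ω = 2π×849/60 = 88.91 rad/s
τ = P_out/ω = 5589/88.91 = 62.9 N·m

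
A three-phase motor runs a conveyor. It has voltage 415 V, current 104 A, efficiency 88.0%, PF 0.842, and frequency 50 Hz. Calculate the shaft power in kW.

55.4 kW

P_in = √3·V·I·cosφ = 1.732 × 415 × 104 × 0.842 = 62942 W
P_out = η·P_in = 0.88 × 62942 = 55389 W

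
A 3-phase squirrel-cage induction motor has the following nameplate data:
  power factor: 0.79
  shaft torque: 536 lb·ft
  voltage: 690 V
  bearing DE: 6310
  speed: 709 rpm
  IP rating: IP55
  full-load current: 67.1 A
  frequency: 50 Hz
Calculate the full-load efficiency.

τ = 536 lb·ft × 1.356 = 726.8 N·m
ω = 2π × 709/60 = 74.25 rad/s; P_out = τω = 726.8 × 74.25 = 53965 W
P_in = √3·V_L·I_L·cosφ = 1.732 × 690 × 67.1 × 0.79 = 63350 W
η = P_out / P_in = 53965 / 63350 = 0.852 = 85.2%

85.2 %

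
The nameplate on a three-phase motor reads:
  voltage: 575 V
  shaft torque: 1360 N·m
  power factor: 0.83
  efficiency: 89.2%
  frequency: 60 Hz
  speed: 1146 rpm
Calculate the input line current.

221 A

ω = 2π×1146/60 = 120 rad/s; P_out = τω = 1360 × 120 = 163200 W
P_in = P_out / η = 163200 / 0.892 = 182960 W
I_L = P_in / (√3·V_L·cosφ) = 182960 / (1.732 × 575 × 0.83) = 221 A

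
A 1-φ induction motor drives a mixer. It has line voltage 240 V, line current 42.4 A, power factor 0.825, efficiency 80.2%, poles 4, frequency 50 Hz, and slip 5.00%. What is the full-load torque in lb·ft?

P_in = V·I·cosφ = 240 × 42.4 × 0.825 = 8395 W
P_out = η·P_in = 0.802 × 8395 = 6733 W
n_s = 120×50/4 = 1500 rpm; n = 1500×(1−0.05) = 1425 rpm
ω = 2π×1425/60 = 149.2 rad/s
τ = P_out/ω = 6733/149.2 = 45.13 N·m
In lb·ft: 45.13/1.356 = 33.3 lb·ft

33.3 lb·ft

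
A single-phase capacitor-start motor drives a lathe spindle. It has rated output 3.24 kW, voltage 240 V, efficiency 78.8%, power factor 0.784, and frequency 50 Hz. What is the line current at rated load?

P_out = 3.24 kW = 3240 W
P_in = P_out / η = 3240 / 0.788 = 4112 W
I = P_in / (V·cosφ) = 4112 / (240 × 0.784) = 21.9 A

21.9 A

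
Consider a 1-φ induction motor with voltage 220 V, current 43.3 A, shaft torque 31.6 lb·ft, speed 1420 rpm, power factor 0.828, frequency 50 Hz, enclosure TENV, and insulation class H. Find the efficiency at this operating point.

τ = 31.6 lb·ft × 1.356 = 42.85 N·m
ω = 2π × 1420/60 = 148.7 rad/s; P_out = τω = 42.85 × 148.7 = 6372 W
P_in = V·I·cosφ = 220 × 43.3 × 0.828 = 7888 W
η = P_out / P_in = 6372 / 7888 = 0.808 = 80.8%

80.8 %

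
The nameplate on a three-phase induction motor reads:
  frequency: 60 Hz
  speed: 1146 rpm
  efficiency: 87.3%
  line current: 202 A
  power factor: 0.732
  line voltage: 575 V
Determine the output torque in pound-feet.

790 lb·ft

P_in = √3·V·I·cosφ = 1.732 × 575 × 202 × 0.732 = 147258 W
P_out = η·P_in = 0.873 × 147258 = 128556 W
n = 1146 rpm
ω = 2π×1146/60 = 120 rad/s
τ = P_out/ω = 128556/120 = 1071 N·m
In lb·ft: 1071/1.356 = 790 lb·ft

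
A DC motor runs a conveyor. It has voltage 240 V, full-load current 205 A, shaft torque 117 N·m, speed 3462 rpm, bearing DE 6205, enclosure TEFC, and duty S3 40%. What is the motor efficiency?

86.2 %

ω = 2π × 3462/60 = 362.5 rad/s; P_out = τω = 117 × 362.5 = 42413 W
P_in = V·I = 240 × 205 = 49200 W
η = P_out / P_in = 42413 / 49200 = 0.862 = 86.2%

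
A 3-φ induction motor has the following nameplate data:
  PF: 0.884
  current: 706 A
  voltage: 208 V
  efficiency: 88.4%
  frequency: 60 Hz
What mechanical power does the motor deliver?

P_in = √3·V·I·cosφ = 1.732 × 208 × 706 × 0.884 = 224837 W
P_out = η·P_in = 0.884 × 224837 = 198756 W

199 kW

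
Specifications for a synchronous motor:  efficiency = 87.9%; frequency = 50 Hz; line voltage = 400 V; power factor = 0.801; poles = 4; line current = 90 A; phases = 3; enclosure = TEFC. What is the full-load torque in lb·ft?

206 lb·ft

P_in = √3·V·I·cosφ = 1.732 × 400 × 90 × 0.801 = 49944 W
P_out = η·P_in = 0.879 × 49944 = 43901 W
n = n_s = 120×50/4 = 1500 rpm (synchronous)
ω = 2π×1500/60 = 157.1 rad/s
τ = P_out/ω = 43901/157.1 = 279.4 N·m
In lb·ft: 279.4/1.356 = 206 lb·ft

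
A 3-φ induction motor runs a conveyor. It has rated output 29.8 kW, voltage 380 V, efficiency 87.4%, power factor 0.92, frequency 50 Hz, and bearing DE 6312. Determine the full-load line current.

P_out = 29.8 kW = 29800 W
P_in = P_out / η = 29800 / 0.874 = 34096 W
I_L = P_in / (√3·V_L·cosφ) = 34096 / (1.732 × 380 × 0.92) = 56.3 A

56.3 A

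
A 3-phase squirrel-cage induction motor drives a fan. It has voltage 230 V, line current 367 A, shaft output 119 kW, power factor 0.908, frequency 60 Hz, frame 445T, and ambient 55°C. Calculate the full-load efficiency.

89.6 %

P_out = 119 kW = 119000 W
P_in = √3·V_L·I_L·cosφ = 1.732 × 230 × 367 × 0.908 = 132748 W
η = P_out / P_in = 119000 / 132748 = 0.896 = 89.6%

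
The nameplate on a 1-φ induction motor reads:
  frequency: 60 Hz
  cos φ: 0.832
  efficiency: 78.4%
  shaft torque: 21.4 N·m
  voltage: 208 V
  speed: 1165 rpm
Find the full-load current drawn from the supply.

ω = 2π×1165/60 = 122 rad/s; P_out = τω = 21.4 × 122 = 2611 W
P_in = P_out / η = 2611 / 0.784 = 3330 W
I = P_in / (V·cosφ) = 3330 / (208 × 0.832) = 19.2 A

19.2 A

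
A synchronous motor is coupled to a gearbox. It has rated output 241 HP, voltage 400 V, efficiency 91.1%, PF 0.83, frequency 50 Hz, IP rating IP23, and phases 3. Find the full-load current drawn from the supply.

P_out = 241 × 746 = 179786 W
P_in = P_out / η = 179786 / 0.911 = 197350 W
I_L = P_in / (√3·V_L·cosφ) = 197350 / (1.732 × 400 × 0.83) = 343 A

343 A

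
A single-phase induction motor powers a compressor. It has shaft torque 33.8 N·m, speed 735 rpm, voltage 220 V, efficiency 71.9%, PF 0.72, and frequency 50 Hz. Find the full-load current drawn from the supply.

ω = 2π×735/60 = 76.97 rad/s; P_out = τω = 33.8 × 76.97 = 2602 W
P_in = P_out / η = 2602 / 0.719 = 3619 W
I = P_in / (V·cosφ) = 3619 / (220 × 0.72) = 22.8 A

22.8 A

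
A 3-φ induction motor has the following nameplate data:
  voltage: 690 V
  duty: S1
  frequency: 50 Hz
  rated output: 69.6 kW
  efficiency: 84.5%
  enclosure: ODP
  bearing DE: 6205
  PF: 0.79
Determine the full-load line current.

P_out = 69.6 kW = 69600 W
P_in = P_out / η = 69600 / 0.845 = 82367 W
I_L = P_in / (√3·V_L·cosφ) = 82367 / (1.732 × 690 × 0.79) = 87.2 A

87.2 A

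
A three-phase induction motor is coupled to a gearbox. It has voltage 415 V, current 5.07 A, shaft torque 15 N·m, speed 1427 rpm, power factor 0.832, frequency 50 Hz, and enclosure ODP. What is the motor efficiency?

73.9 %

ω = 2π × 1427/60 = 149.4 rad/s; P_out = τω = 15 × 149.4 = 2241 W
P_in = √3·V_L·I_L·cosφ = 1.732 × 415 × 5.07 × 0.832 = 3032 W
η = P_out / P_in = 2241 / 3032 = 0.739 = 73.9%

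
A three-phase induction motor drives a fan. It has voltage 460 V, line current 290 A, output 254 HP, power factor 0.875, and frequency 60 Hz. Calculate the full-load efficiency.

P_out = 254 × 746 = 189484 W
P_in = √3·V_L·I_L·cosφ = 1.732 × 460 × 290 × 0.875 = 202168 W
η = P_out / P_in = 189484 / 202168 = 0.937 = 93.7%

93.7 %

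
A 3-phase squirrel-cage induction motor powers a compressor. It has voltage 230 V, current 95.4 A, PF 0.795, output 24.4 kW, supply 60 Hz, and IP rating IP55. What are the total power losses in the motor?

5.81 kW

P_in = √3·V·I·cosφ = 1.732×230×95.4×0.795 = 30213 W
P_out = 24400 W
Losses = P_in − P_out = 30213 − 24400 = 5813 W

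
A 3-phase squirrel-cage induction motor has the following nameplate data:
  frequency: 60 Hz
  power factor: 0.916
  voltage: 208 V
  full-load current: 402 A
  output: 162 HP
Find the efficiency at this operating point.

P_out = 162 × 746 = 120852 W
P_in = √3·V_L·I_L·cosφ = 1.732 × 208 × 402 × 0.916 = 132658 W
η = P_out / P_in = 120852 / 132658 = 0.911 = 91.1%

91.1 %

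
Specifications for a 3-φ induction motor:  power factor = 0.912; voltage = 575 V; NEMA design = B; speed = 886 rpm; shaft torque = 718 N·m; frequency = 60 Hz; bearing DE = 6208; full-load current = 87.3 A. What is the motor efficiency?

ω = 2π × 886/60 = 92.78 rad/s; P_out = τω = 718 × 92.78 = 66616 W
P_in = √3·V_L·I_L·cosφ = 1.732 × 575 × 87.3 × 0.912 = 79291 W
η = P_out / P_in = 66616 / 79291 = 0.840 = 84.0%

84.0 %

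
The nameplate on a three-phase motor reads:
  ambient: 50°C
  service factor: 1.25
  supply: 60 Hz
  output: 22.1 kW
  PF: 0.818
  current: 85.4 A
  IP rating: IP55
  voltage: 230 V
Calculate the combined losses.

5.73 kW

P_in = √3·V·I·cosφ = 1.732×230×85.4×0.818 = 27828 W
P_out = 22100 W
Losses = P_in − P_out = 27828 − 22100 = 5728 W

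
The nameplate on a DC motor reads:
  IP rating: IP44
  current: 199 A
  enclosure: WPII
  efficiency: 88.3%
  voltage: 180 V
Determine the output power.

P_in = V·I = 180 × 199 = 35820 W
P_out = η·P_in = 0.883 × 35820 = 31629 W

31.6 kW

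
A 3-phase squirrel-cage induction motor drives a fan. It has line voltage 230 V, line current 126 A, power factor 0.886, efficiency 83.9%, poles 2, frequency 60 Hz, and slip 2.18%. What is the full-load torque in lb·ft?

74.6 lb·ft

P_in = √3·V·I·cosφ = 1.732 × 230 × 126 × 0.886 = 44471 W
P_out = η·P_in = 0.839 × 44471 = 37311 W
n_s = 120×60/2 = 3600 rpm; n = 3600×(1−0.0218) = 3522 rpm
ω = 2π×3522/60 = 368.8 rad/s
τ = P_out/ω = 37311/368.8 = 101.2 N·m
In lb·ft: 101.2/1.356 = 74.6 lb·ft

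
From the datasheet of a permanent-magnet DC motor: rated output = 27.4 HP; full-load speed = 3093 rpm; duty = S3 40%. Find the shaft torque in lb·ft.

P_out = 27.4 × 746 = 20440 W
ω = 2π × 3093/60 = 323.9 rad/s
τ = P_out/ω = 20440/323.9 = 63.11 N·m
In lb·ft: 63.11/1.356 = 46.5 lb·ft

46.5 lb·ft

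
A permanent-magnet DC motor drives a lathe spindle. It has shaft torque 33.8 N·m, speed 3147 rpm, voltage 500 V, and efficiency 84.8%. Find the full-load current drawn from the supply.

26.3 A

ω = 2π×3147/60 = 329.6 rad/s; P_out = τω = 33.8 × 329.6 = 11140 W
P_in = P_out / η = 11140 / 0.848 = 13137 W
I = P_in / V = 13137 / 500 = 26.3 A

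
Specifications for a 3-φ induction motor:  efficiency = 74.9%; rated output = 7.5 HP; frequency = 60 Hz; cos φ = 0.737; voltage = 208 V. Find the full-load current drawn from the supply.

28.1 A

P_out = 7.5 × 746 = 5595 W
P_in = P_out / η = 5595 / 0.749 = 7470 W
I_L = P_in / (√3·V_L·cosφ) = 7470 / (1.732 × 208 × 0.737) = 28.1 A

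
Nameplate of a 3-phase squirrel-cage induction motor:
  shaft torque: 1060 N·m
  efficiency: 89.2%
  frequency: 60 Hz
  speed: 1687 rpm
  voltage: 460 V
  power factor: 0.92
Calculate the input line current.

286 A

ω = 2π×1687/60 = 176.7 rad/s; P_out = τω = 1060 × 176.7 = 187302 W
P_in = P_out / η = 187302 / 0.892 = 209980 W
I_L = P_in / (√3·V_L·cosφ) = 209980 / (1.732 × 460 × 0.92) = 286 A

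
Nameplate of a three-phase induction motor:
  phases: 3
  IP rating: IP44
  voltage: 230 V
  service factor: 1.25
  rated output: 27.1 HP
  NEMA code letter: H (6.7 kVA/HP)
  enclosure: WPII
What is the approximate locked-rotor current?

S_LR = 6.7 × 27.1 = 181.57 kVA
I_LR = S_LR/(√3·V_L) = 181570/(1.732×230) = 456 A

456 A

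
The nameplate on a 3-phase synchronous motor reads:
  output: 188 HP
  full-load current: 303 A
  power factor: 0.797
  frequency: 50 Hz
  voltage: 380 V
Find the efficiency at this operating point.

88.2 %

P_out = 188 × 746 = 140248 W
P_in = √3·V_L·I_L·cosφ = 1.732 × 380 × 303 × 0.797 = 158940 W
η = P_out / P_in = 140248 / 158940 = 0.882 = 88.2%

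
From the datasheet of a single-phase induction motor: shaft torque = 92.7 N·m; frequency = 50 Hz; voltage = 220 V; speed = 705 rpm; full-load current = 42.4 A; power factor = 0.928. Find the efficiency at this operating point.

ω = 2π × 705/60 = 73.83 rad/s; P_out = τω = 92.7 × 73.83 = 6844 W
P_in = V·I·cosφ = 220 × 42.4 × 0.928 = 8656 W
η = P_out / P_in = 6844 / 8656 = 0.791 = 79.1%

79.1 %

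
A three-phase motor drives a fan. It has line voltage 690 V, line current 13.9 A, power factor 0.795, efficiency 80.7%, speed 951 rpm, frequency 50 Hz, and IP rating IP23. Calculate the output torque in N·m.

107 N·m

P_in = √3·V·I·cosφ = 1.732 × 690 × 13.9 × 0.795 = 13206 W
P_out = η·P_in = 0.807 × 13206 = 10657 W
n = 951 rpm
ω = 2π×951/60 = 99.59 rad/s
τ = P_out/ω = 10657/99.59 = 107 N·m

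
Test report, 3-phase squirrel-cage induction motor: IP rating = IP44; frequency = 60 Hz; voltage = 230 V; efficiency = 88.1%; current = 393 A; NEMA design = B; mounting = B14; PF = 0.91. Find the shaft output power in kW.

126 kW

P_in = √3·V·I·cosφ = 1.732 × 230 × 393 × 0.91 = 142465 W
P_out = η·P_in = 0.881 × 142465 = 125512 W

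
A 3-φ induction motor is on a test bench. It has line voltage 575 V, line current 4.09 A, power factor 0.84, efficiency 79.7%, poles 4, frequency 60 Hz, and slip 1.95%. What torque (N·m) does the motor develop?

14.8 N·m

P_in = √3·V·I·cosφ = 1.732 × 575 × 4.09 × 0.84 = 3422 W
P_out = η·P_in = 0.797 × 3422 = 2727 W
n_s = 120×60/4 = 1800 rpm; n = 1800×(1−0.0195) = 1765 rpm
ω = 2π×1765/60 = 184.8 rad/s
τ = P_out/ω = 2727/184.8 = 14.8 N·m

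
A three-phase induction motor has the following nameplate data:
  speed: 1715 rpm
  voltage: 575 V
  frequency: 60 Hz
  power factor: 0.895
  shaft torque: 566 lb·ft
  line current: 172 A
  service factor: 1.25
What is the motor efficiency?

τ = 566 lb·ft × 1.356 = 767.5 N·m
ω = 2π × 1715/60 = 179.6 rad/s; P_out = τω = 767.5 × 179.6 = 137843 W
P_in = √3·V_L·I_L·cosφ = 1.732 × 575 × 172 × 0.895 = 153309 W
η = P_out / P_in = 137843 / 153309 = 0.899 = 89.9%

89.9 %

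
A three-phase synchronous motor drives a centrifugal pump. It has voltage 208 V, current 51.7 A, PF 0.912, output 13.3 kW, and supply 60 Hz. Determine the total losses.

3.69 kW

P_in = √3·V·I·cosφ = 1.732×208×51.7×0.912 = 16986 W
P_out = 13300 W
Losses = P_in − P_out = 16986 − 13300 = 3686 W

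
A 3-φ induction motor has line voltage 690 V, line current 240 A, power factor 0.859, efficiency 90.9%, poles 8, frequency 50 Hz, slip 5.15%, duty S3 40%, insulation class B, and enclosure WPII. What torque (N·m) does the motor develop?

P_in = √3·V·I·cosφ = 1.732 × 690 × 240 × 0.859 = 246378 W
P_out = η·P_in = 0.909 × 246378 = 223958 W
n_s = 120×50/8 = 750 rpm; n = 750×(1−0.0515) = 711 rpm
ω = 2π×711/60 = 74.46 rad/s
τ = P_out/ω = 223958/74.46 = 3010 N·m

3010 N·m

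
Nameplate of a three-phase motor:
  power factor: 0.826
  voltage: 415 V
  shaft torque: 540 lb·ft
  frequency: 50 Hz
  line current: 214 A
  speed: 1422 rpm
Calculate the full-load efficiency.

τ = 540 lb·ft × 1.356 = 732.2 N·m
ω = 2π × 1422/60 = 148.9 rad/s; P_out = τω = 732.2 × 148.9 = 109025 W
P_in = √3·V_L·I_L·cosφ = 1.732 × 415 × 214 × 0.826 = 127054 W
η = P_out / P_in = 109025 / 127054 = 0.858 = 85.8%

85.8 %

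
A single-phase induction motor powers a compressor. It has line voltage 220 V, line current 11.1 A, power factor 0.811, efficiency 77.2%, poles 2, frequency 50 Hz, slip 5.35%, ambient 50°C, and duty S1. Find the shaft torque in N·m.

P_in = V·I·cosφ = 220 × 11.1 × 0.811 = 1980 W
P_out = η·P_in = 0.772 × 1980 = 1529 W
n_s = 120×50/2 = 3000 rpm; n = 3000×(1−0.0535) = 2840 rpm
ω = 2π×2840/60 = 297.4 rad/s
τ = P_out/ω = 1529/297.4 = 5.14 N·m

5.14 N·m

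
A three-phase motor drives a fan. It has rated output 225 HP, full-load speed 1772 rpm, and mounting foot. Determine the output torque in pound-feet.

667 lb·ft

P_out = 225 × 746 = 167850 W
ω = 2π × 1772/60 = 185.6 rad/s
τ = P_out/ω = 167850/185.6 = 904.4 N·m
In lb·ft: 904.4/1.356 = 667 lb·ft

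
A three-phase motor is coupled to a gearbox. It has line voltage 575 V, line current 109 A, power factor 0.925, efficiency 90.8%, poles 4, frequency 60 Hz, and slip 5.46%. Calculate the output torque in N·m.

P_in = √3·V·I·cosφ = 1.732 × 575 × 109 × 0.925 = 100412 W
P_out = η·P_in = 0.908 × 100412 = 91174 W
n_s = 120×60/4 = 1800 rpm; n = 1800×(1−0.0546) = 1702 rpm
ω = 2π×1702/60 = 178.2 rad/s
τ = P_out/ω = 91174/178.2 = 512 N·m

512 N·m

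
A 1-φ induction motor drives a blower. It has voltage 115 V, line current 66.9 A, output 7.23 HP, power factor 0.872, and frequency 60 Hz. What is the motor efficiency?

80.4 %

P_out = 7.23 × 746 = 5394 W
P_in = V·I·cosφ = 115 × 66.9 × 0.872 = 6709 W
η = P_out / P_in = 5394 / 6709 = 0.804 = 80.4%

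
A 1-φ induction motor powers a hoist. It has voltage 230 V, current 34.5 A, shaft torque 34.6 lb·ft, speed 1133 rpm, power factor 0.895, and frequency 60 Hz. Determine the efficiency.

τ = 34.6 lb·ft × 1.356 = 46.92 N·m
ω = 2π × 1133/60 = 118.6 rad/s; P_out = τω = 46.92 × 118.6 = 5565 W
P_in = V·I·cosφ = 230 × 34.5 × 0.895 = 7102 W
η = P_out / P_in = 5565 / 7102 = 0.784 = 78.4%

78.4 %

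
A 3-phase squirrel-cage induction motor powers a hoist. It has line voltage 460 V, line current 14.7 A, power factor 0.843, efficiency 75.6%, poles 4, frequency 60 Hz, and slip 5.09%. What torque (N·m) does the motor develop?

P_in = √3·V·I·cosφ = 1.732 × 460 × 14.7 × 0.843 = 9873 W
P_out = η·P_in = 0.756 × 9873 = 7464 W
n_s = 120×60/4 = 1800 rpm; n = 1800×(1−0.0509) = 1708 rpm
ω = 2π×1708/60 = 178.9 rad/s
τ = P_out/ω = 7464/178.9 = 41.7 N·m

41.7 N·m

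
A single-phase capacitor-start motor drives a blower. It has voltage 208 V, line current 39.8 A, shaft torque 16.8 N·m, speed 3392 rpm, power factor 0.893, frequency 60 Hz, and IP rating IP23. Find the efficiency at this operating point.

ω = 2π × 3392/60 = 355.2 rad/s; P_out = τω = 16.8 × 355.2 = 5967 W
P_in = V·I·cosφ = 208 × 39.8 × 0.893 = 7393 W
η = P_out / P_in = 5967 / 7393 = 0.807 = 80.7%

80.7 %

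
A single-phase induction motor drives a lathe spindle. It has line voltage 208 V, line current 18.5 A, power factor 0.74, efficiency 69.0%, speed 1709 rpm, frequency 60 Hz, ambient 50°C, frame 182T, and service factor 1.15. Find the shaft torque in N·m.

P_in = V·I·cosφ = 208 × 18.5 × 0.74 = 2848 W
P_out = η·P_in = 0.69 × 2848 = 1965 W
n = 1709 rpm
ω = 2π×1709/60 = 179 rad/s
τ = P_out/ω = 1965/179 = 11 N·m

11 N·m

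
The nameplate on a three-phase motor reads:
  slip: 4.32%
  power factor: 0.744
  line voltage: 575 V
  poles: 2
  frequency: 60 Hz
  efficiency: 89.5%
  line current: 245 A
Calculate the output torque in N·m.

P_in = √3·V·I·cosφ = 1.732 × 575 × 245 × 0.744 = 181533 W
P_out = η·P_in = 0.895 × 181533 = 162472 W
n_s = 120×60/2 = 3600 rpm; n = 3600×(1−0.0432) = 3444 rpm
ω = 2π×3444/60 = 360.7 rad/s
τ = P_out/ω = 162472/360.7 = 450 N·m

450 N·m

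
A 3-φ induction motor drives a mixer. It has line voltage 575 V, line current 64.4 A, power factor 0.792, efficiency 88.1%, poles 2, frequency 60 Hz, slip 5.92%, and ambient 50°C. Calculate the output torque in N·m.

126 N·m

P_in = √3·V·I·cosφ = 1.732 × 575 × 64.4 × 0.792 = 50796 W
P_out = η·P_in = 0.881 × 50796 = 44751 W
n_s = 120×60/2 = 3600 rpm; n = 3600×(1−0.0592) = 3387 rpm
ω = 2π×3387/60 = 354.7 rad/s
τ = P_out/ω = 44751/354.7 = 126 N·m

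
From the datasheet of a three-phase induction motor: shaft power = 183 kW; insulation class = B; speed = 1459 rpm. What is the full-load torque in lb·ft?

ω = 2π × 1459/60 = 152.8 rad/s
τ = P/ω = 183000/152.8 = 1198 N·m
In lb·ft: 1198/1.356 = 883 lb·ft

883 lb·ft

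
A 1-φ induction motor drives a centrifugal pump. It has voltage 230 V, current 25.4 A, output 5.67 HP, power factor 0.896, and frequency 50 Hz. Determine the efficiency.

80.8 %

P_out = 5.67 × 746 = 4230 W
P_in = V·I·cosφ = 230 × 25.4 × 0.896 = 5234 W
η = P_out / P_in = 4230 / 5234 = 0.808 = 80.8%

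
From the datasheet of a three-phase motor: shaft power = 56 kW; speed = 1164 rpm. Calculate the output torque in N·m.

459 N·m

ω = 2π × 1164/60 = 121.9 rad/s
τ = P/ω = 56000/121.9 = 459 N·m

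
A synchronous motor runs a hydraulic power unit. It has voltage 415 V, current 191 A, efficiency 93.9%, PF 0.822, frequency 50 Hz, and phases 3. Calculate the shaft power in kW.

P_in = √3·V·I·cosφ = 1.732 × 415 × 191 × 0.822 = 112850 W
P_out = η·P_in = 0.939 × 112850 = 105966 W

106 kW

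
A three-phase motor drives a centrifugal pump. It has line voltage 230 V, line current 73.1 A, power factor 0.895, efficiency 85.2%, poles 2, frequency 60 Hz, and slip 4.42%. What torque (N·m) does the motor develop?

61.6 N·m

P_in = √3·V·I·cosφ = 1.732 × 230 × 73.1 × 0.895 = 26063 W
P_out = η·P_in = 0.852 × 26063 = 22206 W
n_s = 120×60/2 = 3600 rpm; n = 3600×(1−0.0442) = 3441 rpm
ω = 2π×3441/60 = 360.3 rad/s
τ = P_out/ω = 22206/360.3 = 61.6 N·m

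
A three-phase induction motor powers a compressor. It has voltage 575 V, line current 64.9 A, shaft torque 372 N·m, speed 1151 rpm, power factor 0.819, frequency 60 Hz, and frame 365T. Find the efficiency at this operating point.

84.7 %

ω = 2π × 1151/60 = 120.5 rad/s; P_out = τω = 372 × 120.5 = 44826 W
P_in = √3·V_L·I_L·cosφ = 1.732 × 575 × 64.9 × 0.819 = 52935 W
η = P_out / P_in = 44826 / 52935 = 0.847 = 84.7%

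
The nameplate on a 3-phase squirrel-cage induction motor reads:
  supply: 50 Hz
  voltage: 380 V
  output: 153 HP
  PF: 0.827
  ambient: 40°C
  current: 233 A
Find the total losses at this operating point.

12700 W

P_in = √3·V·I·cosφ = 1.732×380×233×0.827 = 126822 W
P_out = 153×746 = 114138 W
Losses = P_in − P_out = 126822 − 114138 = 12684 W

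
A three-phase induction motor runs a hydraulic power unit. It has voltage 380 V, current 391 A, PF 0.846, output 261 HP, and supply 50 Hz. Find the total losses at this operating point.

23000 W

P_in = √3·V·I·cosφ = 1.732×380×391×0.846 = 217710 W
P_out = 261×746 = 194706 W
Losses = P_in − P_out = 217710 − 194706 = 23004 W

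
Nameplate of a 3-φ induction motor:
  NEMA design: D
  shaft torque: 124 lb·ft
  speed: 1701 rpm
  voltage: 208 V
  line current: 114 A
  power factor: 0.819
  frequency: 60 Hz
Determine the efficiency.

89.0 %

τ = 124 lb·ft × 1.356 = 168.1 N·m
ω = 2π × 1701/60 = 178.1 rad/s; P_out = τω = 168.1 × 178.1 = 29939 W
P_in = √3·V_L·I_L·cosφ = 1.732 × 208 × 114 × 0.819 = 33636 W
η = P_out / P_in = 29939 / 33636 = 0.890 = 89.0%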